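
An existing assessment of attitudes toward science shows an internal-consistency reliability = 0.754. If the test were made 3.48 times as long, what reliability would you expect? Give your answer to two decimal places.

0.91

Spearman-Brown: r_new = n·r / (1 + (n − 1)·r)
r_new = (3.48 × 0.754) / (1 + (3.48 − 1) × 0.754)
     = 2.6239 / 2.8699 = 0.9143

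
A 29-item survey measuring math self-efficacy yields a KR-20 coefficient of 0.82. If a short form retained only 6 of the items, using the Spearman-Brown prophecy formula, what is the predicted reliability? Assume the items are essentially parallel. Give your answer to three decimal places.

Length ratio n = 6/29 = 0.2069
r_new = (0.2069 × 0.82) / (1 + (0.2069 − 1) × 0.82)
r_new = 0.1697 / 0.3497 ≈ 0.4853

0.485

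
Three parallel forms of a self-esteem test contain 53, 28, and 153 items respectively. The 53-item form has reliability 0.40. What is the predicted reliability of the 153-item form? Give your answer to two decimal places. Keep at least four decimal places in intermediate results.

Only the ratio of lengths matters: n = 153/53 = 2.8868
r_{153} = n·r / (1 + (n − 1)·r) = 1.1547 / 1.7547 ≈ 0.6581

0.66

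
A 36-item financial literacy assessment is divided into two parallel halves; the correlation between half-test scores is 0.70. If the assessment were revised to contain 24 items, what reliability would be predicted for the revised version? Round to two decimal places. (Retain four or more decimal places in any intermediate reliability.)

0.76

Spearman-Brown correction (n = 2): r_full = 2·0.70/(1 + 0.70) = 0.8235
Length factor from 36 to 24 items: n = 24/36 = 0.6667
r_new = n·r_full / (1 + (n − 1)·r_full) = 0.5490 / 0.7255 ≈ 0.7567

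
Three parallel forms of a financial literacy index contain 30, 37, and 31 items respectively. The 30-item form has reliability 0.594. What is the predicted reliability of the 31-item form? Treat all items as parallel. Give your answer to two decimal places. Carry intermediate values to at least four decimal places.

Only the ratio of lengths matters: n = 31/30 = 1.0333
r_{31} = n·r / (1 + (n − 1)·r) = 0.6138 / 1.0198 ≈ 0.6019

0.60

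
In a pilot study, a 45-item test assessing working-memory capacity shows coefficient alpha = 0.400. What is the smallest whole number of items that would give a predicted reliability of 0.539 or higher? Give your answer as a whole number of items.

n = 0.539 × (1 − 0.400) / [ 0.400 × (1 − 0.539) ]
  = 0.323400 / 0.184400 = 1.7538
Items needed = n × 45 = 1.7538 × 45 ≈ 78.92 → round up to 79

79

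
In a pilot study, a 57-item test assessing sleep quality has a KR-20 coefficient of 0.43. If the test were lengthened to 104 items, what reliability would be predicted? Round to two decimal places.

0.58

Length ratio n = 104/57 = 1.8246
r_new = 1.8246·0.43 / [1 + (1.8246 − 1)·0.43]
     = 0.7846 / 1.3546 = 0.5792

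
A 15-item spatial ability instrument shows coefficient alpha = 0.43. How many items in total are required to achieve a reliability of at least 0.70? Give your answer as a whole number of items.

47

Spearman-Brown solved for the length factor n:
n = r_target (1 − r_old) / [ r_old (1 − r_target) ]
n = 0.70 × (1 − 0.43) / [ 0.43 × (1 − 0.70) ]
  = 0.3990 / 0.1290 = 3.0930
Items needed = n × 15 = 3.0930 × 15 ≈ 46.39 → round up to 47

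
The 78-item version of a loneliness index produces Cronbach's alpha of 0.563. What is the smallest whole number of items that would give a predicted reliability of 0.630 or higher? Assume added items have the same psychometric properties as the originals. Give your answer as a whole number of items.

104

n = 0.630 × (1 − 0.563) / [ 0.563 × (1 − 0.630) ]
  = 0.275310 / 0.208310 = 1.3216
Items needed = n × 78 = 1.3216 × 78 ≈ 103.08 → round up to 104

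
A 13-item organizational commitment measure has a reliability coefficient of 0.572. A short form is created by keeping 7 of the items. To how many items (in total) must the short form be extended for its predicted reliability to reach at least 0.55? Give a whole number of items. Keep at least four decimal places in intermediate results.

12

Short-form reliability: n = 7/13 = 0.5385; r_7 = n·r/(1+(n−1)r) ≈ 0.4185
Then solve for n' with r_old = 0.4185, r_target = 0.55: n' = 0.55(1 − 0.4185)/[0.4185(1 − 0.55)] = 1.6983
Items = 1.6983 × 7 ≈ 11.89 → 12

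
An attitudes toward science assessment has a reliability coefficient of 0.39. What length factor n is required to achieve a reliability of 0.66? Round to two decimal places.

Invert Spearman-Brown to solve for n:
n = r_target (1 − r_old) / [ r_old (1 − r_target) ]
n = [0.66 × 0.61] / [0.39 × 0.34]
n = 0.4026 / 0.1326 ≈ 3.0362

3.04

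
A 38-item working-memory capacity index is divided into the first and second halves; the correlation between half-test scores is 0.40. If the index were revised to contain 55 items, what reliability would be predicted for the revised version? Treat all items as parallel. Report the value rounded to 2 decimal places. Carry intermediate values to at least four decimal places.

First correct the split-half correlation to full-test reliability: r_full = 2 × 0.40 / (1 + 0.40) ≈ 0.5714
Length factor from 38 to 55 items: n = 55/38 = 1.4474
r_new = n·r_full / (1 + (n − 1)·r_full) = 0.8270 / 1.2556 ≈ 0.6586

0.66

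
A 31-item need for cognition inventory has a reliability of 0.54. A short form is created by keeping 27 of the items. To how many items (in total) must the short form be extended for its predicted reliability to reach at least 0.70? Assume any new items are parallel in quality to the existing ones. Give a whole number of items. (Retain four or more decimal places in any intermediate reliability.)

62

First, r for the 27-item form: n = 27/31 = 0.8710, so r_27 = 0.8710·0.54/(1 + (0.8710 − 1)·0.54) = 0.5056
Length factor from the short form to reach 0.70: n' = 0.70(1 − 0.5056) / [0.5056(1 − 0.70)] ≈ 2.2816
Total items = 2.2816 × 27 = 61.60, rounded up to 62.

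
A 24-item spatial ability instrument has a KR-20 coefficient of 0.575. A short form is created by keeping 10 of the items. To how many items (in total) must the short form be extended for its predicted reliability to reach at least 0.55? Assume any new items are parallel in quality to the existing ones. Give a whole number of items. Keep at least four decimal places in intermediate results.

Short-form reliability: n = 10/24 = 0.4167; r_10 = n·r/(1+(n−1)r) ≈ 0.3605
Then solve for n' with r_old = 0.3605, r_target = 0.55: n' = 0.55(1 − 0.3605)/[0.3605(1 − 0.55)] = 2.1681
Total items = 2.1681 × 10 = 21.68, rounded up to 22.

22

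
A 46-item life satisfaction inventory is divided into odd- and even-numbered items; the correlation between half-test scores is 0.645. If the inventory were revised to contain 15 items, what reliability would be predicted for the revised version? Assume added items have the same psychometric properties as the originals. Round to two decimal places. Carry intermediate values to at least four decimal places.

0.54

Spearman-Brown correction (n = 2): r_full = 2·0.645/(1 + 0.645) = 0.7842
Then adjust to 15 items: n = 15/46 = 0.3261
r_new = n·r_full / (1 + (n − 1)·r_full) = 0.2557 / 0.4715 ≈ 0.5423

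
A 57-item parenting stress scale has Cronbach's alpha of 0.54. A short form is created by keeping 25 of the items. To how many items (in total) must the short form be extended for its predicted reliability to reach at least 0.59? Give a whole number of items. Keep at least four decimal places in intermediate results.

70

Short-form reliability: n = 25/57 = 0.4386; r_25 = n·r/(1+(n−1)r) ≈ 0.3399
Then solve for n' with r_old = 0.3399, r_target = 0.59: n' = 0.59(1 − 0.3399)/[0.3399(1 − 0.59)] = 2.7946
Total items = 2.7946 × 25 = 69.86, rounded up to 70.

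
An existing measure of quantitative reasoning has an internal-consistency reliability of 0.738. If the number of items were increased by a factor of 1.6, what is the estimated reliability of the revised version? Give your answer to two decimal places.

Apply the Spearman-Brown prophecy formula, r' = nr / [1 + (n − 1)r]:
r_new = (1.6 × 0.738) / (1 + (1.6 − 1) × 0.738)
r_new = 1.1808 / 1.4428 ≈ 0.8184

0.82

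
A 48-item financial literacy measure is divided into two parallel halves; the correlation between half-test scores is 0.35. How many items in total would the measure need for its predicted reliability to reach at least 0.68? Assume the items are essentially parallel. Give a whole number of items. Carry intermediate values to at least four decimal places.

r_full = 2(0.35)/(1 + 0.35) = 0.5185
n = r_tgt(1 − r_full) / [r_full(1 − r_tgt)] = 0.68 × 0.4815 / (0.5185 × 0.32) ≈ 1.9734
Required items = 1.9734 × 48 = 94.72, so 95 items.

95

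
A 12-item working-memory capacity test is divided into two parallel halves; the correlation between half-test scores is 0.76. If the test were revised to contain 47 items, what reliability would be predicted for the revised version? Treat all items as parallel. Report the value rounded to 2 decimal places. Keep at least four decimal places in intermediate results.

0.96

Full-test reliability from the split-half r: r_full = 2(0.76)/(1 + 0.76) = 0.8636
Then adjust to 47 items: n = 47/12 = 3.9167
r_new = n·r_full / (1 + (n − 1)·r_full) = 3.3825 / 3.5189 ≈ 0.9612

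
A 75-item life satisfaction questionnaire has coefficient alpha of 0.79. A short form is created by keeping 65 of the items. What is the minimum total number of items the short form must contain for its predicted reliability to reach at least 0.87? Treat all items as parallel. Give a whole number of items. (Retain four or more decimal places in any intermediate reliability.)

134

First, r for the 65-item form: n = 65/75 = 0.8667, so r_65 = 0.8667·0.79/(1 + (0.8667 − 1)·0.79) = 0.7653
Then solve for n' with r_old = 0.7653, r_target = 0.87: n' = 0.87(1 − 0.7653)/[0.7653(1 − 0.87)] = 2.0524
Items = 2.0524 × 65 ≈ 133.41 → 134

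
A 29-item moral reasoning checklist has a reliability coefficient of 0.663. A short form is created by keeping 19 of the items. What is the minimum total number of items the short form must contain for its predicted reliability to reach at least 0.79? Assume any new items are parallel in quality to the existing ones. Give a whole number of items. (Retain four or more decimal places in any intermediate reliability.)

56

First, r for the 19-item form: n = 19/29 = 0.6552, so r_19 = 0.6552·0.663/(1 + (0.6552 − 1)·0.663) = 0.5631
Length factor from the short form to reach 0.79: n' = 0.79(1 − 0.5631) / [0.5631(1 − 0.79)] ≈ 2.9188
Total items = 2.9188 × 19 = 55.46, rounded up to 56.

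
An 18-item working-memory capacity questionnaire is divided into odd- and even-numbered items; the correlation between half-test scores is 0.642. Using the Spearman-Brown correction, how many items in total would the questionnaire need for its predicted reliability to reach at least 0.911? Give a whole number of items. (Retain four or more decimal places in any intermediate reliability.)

r_full = 2(0.642)/(1 + 0.642) = 0.7820
n = r_tgt(1 − r_full) / [r_full(1 − r_tgt)] = 0.911 × 0.2180 / (0.7820 × 0.089) ≈ 2.8535
Items = 2.8535 × 18 ≈ 51.36 → 52

52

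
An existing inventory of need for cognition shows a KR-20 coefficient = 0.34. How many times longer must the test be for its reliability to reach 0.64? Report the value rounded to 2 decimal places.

3.45

Spearman-Brown solved for the length factor n:
n = r_target (1 − r_old) / [ r_old (1 − r_target) ]
n = 0.64(1 − 0.34) / [0.34(1 − 0.64)]
n = 0.4224 / 0.1224 ≈ 3.4510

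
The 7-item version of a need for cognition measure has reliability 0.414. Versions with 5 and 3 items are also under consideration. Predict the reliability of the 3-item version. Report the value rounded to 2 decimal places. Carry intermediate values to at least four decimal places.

0.23

The 5-item form is not needed; work directly from the 7-item form with n = 3/7 = 0.4286.
r_{3} = n·r / (1 + (n − 1)·r) = 0.1774 / 0.7634 ≈ 0.2324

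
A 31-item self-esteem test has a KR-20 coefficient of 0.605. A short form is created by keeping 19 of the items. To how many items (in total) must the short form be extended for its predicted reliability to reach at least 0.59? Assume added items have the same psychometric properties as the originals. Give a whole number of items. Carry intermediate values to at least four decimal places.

Short-form reliability: n = 19/31 = 0.6129; r_19 = n·r/(1+(n−1)r) ≈ 0.4842
Length factor from the short form to reach 0.59: n' = 0.59(1 − 0.4842) / [0.4842(1 − 0.59)] ≈ 1.5329
Total items = 1.5329 × 19 = 29.13, rounded up to 30.

30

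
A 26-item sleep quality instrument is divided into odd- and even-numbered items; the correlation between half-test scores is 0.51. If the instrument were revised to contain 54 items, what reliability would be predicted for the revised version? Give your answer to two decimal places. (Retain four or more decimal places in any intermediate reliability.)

0.81

Full-test reliability from the split-half r: r_full = 2(0.51)/(1 + 0.51) = 0.6755
Then adjust to 54 items: n = 54/26 = 2.0769
r_new = n·r_full / (1 + (n − 1)·r_full) = 1.4029 / 1.7274 ≈ 0.8121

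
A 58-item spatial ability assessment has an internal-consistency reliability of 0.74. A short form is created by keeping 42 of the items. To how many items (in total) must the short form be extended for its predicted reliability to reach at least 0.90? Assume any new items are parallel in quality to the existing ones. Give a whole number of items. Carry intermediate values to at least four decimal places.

184

First, r for the 42-item form: n = 42/58 = 0.7241, so r_42 = 0.7241·0.74/(1 + (0.7241 − 1)·0.74) = 0.6733
Then solve for n' with r_old = 0.6733, r_target = 0.90: n' = 0.90(1 − 0.6733)/[0.6733(1 − 0.90)] = 4.3670
Items = 4.3670 × 42 ≈ 183.41 → 184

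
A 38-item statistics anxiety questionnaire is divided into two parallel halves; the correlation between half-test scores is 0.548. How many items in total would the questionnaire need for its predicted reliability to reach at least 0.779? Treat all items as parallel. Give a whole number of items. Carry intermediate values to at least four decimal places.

56

r_full = 2(0.548)/(1 + 0.548) = 0.7080
n = r_tgt(1 − r_full) / [r_full(1 − r_tgt)] = 0.779 × 0.2920 / (0.7080 × 0.221) ≈ 1.4538
Items = 1.4538 × 38 ≈ 55.24 → 56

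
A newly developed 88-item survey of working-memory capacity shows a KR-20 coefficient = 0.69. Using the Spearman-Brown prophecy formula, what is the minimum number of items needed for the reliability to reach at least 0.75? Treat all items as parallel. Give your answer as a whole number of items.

Spearman-Brown solved for the length factor n:
n = r_target (1 − r_old) / [ r_old (1 − r_target) ]
n = 0.75 × (1 − 0.69) / [ 0.69 × (1 − 0.75) ]
  = 0.2325 / 0.1725 = 1.3478
So the test needs 1.3478 × 88 ≈ 118.61 items; rounding up, 119.

119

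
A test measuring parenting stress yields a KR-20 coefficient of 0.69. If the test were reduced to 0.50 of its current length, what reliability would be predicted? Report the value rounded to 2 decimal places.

Apply the Spearman-Brown prophecy formula, r' = nr / [1 + (n − 1)r]:
r_new = (0.5 × 0.69) / (1 + (0.5 − 1) × 0.69)
r_new = 0.3450 / 0.6550 ≈ 0.5267

0.53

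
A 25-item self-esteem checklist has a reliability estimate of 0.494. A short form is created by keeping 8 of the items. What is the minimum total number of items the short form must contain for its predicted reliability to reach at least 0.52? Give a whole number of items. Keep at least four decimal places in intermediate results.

First, r for the 8-item form: n = 8/25 = 0.3200, so r_8 = 0.3200·0.494/(1 + (0.3200 − 1)·0.494) = 0.2380
Length factor from the short form to reach 0.52: n' = 0.52(1 − 0.2380) / [0.2380(1 − 0.52)] ≈ 3.4685
Items = 3.4685 × 8 ≈ 27.75 → 28

28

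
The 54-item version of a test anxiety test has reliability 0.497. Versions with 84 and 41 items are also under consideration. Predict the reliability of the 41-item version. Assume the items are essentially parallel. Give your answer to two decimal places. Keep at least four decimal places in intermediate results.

0.43

Only the ratio of lengths matters: n = 41/54 = 0.7593
r_{41} = n·r / (1 + (n − 1)·r) = 0.3774 / 0.8804 ≈ 0.4287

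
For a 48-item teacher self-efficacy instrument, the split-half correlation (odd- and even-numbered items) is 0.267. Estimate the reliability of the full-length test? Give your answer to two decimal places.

r_full = 2(0.267) / (1 + 0.267)
       = 0.5340 / 1.2670 = 0.4215

0.42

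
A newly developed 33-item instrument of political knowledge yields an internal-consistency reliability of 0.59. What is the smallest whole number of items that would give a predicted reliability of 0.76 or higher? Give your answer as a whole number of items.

n = 0.76(1 − 0.59) / [0.59(1 − 0.76)]
n = 0.3116 / 0.1416 ≈ 2.2006
2.2006 × 33 = 72.62 → 73 items

73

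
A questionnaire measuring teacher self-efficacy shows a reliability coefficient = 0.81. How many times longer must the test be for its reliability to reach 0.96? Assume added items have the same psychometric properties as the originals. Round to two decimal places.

Rearranging the Spearman-Brown formula for n,
n = r_target (1 − r_old) / [ r_old (1 − r_target) ]
n = 0.96 × (1 − 0.81) / [ 0.81 × (1 − 0.96) ]
  = 0.1824 / 0.0324 = 5.6296

5.63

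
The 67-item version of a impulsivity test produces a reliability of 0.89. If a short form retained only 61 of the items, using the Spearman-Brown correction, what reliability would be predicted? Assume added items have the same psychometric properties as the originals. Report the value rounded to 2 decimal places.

Length ratio n = 61/67 = 0.9104
By Spearman-Brown, r_new = n r / (1 + (n − 1) r).
r_new = (0.9104 × 0.89) / (1 + (0.9104 − 1) × 0.89)
     = 0.8103 / 0.9203 = 0.8805

0.88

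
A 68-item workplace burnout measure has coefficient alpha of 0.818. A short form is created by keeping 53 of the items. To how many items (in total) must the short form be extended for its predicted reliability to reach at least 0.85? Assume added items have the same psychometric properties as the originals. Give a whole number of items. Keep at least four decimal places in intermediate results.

86

Short-form reliability: n = 53/68 = 0.7794; r_53 = n·r/(1+(n−1)r) ≈ 0.7779
Length factor from the short form to reach 0.85: n' = 0.85(1 − 0.7779) / [0.7779(1 − 0.85)] ≈ 1.6179
Items = 1.6179 × 53 ≈ 85.75 → 86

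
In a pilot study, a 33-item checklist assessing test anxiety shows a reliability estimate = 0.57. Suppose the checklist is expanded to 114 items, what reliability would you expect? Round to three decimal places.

n = 114/33 = 3.4545
r_new = (3.4545 × 0.57) / (1 + (3.4545 − 1) × 0.57)
     = 1.9691 / 2.3991 = 0.8208

0.821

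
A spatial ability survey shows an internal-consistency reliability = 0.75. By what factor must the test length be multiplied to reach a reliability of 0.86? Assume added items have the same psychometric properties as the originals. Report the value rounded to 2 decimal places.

2.05

Spearman-Brown solved for the length factor n:
n = r_target (1 − r_old) / [ r_old (1 − r_target) ]
n = [0.86 × 0.25] / [0.75 × 0.14]
  = 0.2150 / 0.1050 = 2.0476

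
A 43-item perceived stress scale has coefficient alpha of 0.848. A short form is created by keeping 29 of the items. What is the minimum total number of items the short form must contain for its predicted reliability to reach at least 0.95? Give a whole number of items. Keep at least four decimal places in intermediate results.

Short-form reliability: n = 29/43 = 0.6744; r_29 = n·r/(1+(n−1)r) ≈ 0.7900
Length factor from the short form to reach 0.95: n' = 0.95(1 − 0.7900) / [0.7900(1 − 0.95)] ≈ 5.0506
Items = 5.0506 × 29 ≈ 146.47 → 147

147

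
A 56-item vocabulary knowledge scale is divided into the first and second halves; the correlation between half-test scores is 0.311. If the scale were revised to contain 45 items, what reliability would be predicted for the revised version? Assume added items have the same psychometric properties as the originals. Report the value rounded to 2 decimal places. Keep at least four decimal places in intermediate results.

0.42

Spearman-Brown correction (n = 2): r_full = 2·0.311/(1 + 0.311) = 0.4744
Then adjust to 45 items: n = 45/56 = 0.8036
r_new = n·r_full / (1 + (n − 1)·r_full) = 0.3812 / 0.9068 ≈ 0.4204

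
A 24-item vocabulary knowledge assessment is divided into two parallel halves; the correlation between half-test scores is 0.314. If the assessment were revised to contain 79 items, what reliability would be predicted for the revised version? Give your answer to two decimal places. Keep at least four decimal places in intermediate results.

0.75

First correct the split-half correlation to full-test reliability: r_full = 2 × 0.314 / (1 + 0.314) ≈ 0.4779
Length factor from 24 to 79 items: n = 79/24 = 3.2917
r_new = n·r_full / (1 + (n − 1)·r_full) = 1.5731 / 2.0952 ≈ 0.7508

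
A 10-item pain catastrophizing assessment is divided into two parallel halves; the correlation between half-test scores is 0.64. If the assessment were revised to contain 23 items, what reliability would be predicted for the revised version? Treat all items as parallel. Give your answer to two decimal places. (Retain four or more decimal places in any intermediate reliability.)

First correct the split-half correlation to full-test reliability: r_full = 2 × 0.64 / (1 + 0.64) ≈ 0.7805
Length factor from 10 to 23 items: n = 23/10 = 2.3000
r_new = n·r_full / (1 + (n − 1)·r_full) = 1.7951 / 2.0146 ≈ 0.8910

0.89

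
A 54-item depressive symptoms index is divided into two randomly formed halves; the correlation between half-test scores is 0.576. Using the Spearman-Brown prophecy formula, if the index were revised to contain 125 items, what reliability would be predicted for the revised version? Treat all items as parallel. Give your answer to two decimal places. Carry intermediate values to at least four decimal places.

0.86

First correct the split-half correlation to full-test reliability: r_full = 2 × 0.576 / (1 + 0.576) ≈ 0.7310
Length factor from 54 to 125 items: n = 125/54 = 2.3148
r_new = n·r_full / (1 + (n − 1)·r_full) = 1.6921 / 1.9611 ≈ 0.8628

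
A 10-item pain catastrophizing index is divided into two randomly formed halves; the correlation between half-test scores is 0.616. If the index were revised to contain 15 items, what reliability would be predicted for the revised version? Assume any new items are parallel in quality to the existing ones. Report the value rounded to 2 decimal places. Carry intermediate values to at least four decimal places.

Full-test reliability from the split-half r: r_full = 2(0.616)/(1 + 0.616) = 0.7624
Length factor from 10 to 15 items: n = 15/10 = 1.5000
r_new = n·r_full / (1 + (n − 1)·r_full) = 1.1436 / 1.3812 ≈ 0.8280

0.83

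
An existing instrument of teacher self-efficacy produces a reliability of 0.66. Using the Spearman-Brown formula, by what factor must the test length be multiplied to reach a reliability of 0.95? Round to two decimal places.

9.79

Invert Spearman-Brown to solve for n:
n = r*(1 − r) / [ r (1 − r*) ]
n = [0.95 × 0.34] / [0.66 × 0.05]
  = 0.3230 / 0.0330 = 9.7879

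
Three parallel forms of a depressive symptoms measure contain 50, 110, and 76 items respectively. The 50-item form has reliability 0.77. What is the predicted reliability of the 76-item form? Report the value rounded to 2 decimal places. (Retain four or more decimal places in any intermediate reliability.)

0.84

The 110-item form is not needed; work directly from the 50-item form with n = 76/50 = 1.5200.
r_{76} = n·r / (1 + (n − 1)·r) = 1.1704 / 1.4004 ≈ 0.8358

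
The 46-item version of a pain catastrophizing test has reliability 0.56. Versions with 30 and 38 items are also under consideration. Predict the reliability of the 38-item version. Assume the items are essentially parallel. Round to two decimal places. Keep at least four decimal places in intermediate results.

0.51

Only the ratio of lengths matters: n = 38/46 = 0.8261
r_{38} = n·r / (1 + (n − 1)·r) = 0.4626 / 0.9026 ≈ 0.5125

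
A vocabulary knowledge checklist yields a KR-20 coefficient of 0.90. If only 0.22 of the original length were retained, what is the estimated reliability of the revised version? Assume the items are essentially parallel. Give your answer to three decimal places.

0.664

Spearman-Brown: r_new = n·r / (1 + (n − 1)·r)
r_new = (0.22 × 0.90) / (1 + (0.22 − 1) × 0.90)
r_new = 0.1980 / 0.2980 ≈ 0.6644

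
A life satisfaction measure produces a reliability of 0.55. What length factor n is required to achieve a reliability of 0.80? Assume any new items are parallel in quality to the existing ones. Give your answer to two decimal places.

3.27

n = 0.80 × (1 − 0.55) / [ 0.55 × (1 − 0.80) ]
n = 0.3600 / 0.1100 ≈ 3.2727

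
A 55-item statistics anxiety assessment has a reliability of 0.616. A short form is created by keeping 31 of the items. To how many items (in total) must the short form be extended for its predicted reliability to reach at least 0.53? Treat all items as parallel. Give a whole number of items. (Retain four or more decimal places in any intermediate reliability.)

Short-form reliability: n = 31/55 = 0.5636; r_31 = n·r/(1+(n−1)r) ≈ 0.4748
Then solve for n' with r_old = 0.4748, r_target = 0.53: n' = 0.53(1 − 0.4748)/[0.4748(1 − 0.53)] = 1.2474
Items = 1.2474 × 31 ≈ 38.67 → 39

39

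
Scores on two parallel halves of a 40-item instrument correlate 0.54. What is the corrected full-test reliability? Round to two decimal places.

0.70

The full test is twice the length of either half (n = 2).
r_full = 2(0.54) / (1 + 0.54)
r_full = 1.0800 / 1.5400 ≈ 0.7013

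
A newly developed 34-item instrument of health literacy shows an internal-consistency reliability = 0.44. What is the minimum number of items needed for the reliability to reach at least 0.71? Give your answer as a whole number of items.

106

Spearman-Brown solved for the length factor n:
n = r_target (1 − r_old) / [ r_old (1 − r_target) ]
n = [0.71 × 0.56] / [0.44 × 0.29]
n = 0.3976 / 0.1276 ≈ 3.1160
3.1160 × 34 = 105.94 → 106 items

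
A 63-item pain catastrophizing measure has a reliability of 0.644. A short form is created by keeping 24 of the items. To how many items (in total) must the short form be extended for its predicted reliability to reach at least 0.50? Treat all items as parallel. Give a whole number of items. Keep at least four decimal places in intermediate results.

35

First, r for the 24-item form: n = 24/63 = 0.3810, so r_24 = 0.3810·0.644/(1 + (0.3810 − 1)·0.644) = 0.4080
Length factor from the short form to reach 0.50: n' = 0.50(1 − 0.4080) / [0.4080(1 − 0.50)] ≈ 1.4510
Total items = 1.4510 × 24 = 34.82, rounded up to 35.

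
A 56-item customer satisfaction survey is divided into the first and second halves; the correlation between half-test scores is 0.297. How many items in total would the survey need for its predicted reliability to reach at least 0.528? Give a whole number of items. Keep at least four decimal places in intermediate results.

75

r_full = 2(0.297)/(1 + 0.297) = 0.4580
n = r_tgt(1 − r_full) / [r_full(1 − r_tgt)] = 0.528 × 0.5420 / (0.4580 × 0.472) ≈ 1.3238
Items = 1.3238 × 56 ≈ 74.13 → 75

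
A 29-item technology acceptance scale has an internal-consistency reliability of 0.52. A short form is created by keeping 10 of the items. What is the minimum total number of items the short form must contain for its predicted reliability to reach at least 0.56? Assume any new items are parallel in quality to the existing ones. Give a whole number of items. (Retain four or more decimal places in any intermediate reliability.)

First, r for the 10-item form: n = 10/29 = 0.3448, so r_10 = 0.3448·0.52/(1 + (0.3448 − 1)·0.52) = 0.2720
Length factor from the short form to reach 0.56: n' = 0.56(1 − 0.2720) / [0.2720(1 − 0.56)] ≈ 3.4064
Items = 3.4064 × 10 ≈ 34.06 → 35

35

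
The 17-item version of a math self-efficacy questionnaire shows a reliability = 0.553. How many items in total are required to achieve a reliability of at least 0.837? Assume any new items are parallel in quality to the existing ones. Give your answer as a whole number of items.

71

n = 0.837(1 − 0.553) / [0.553(1 − 0.837)]
n = 0.374139 / 0.090139 ≈ 4.1507
Items needed = n × 17 = 4.1507 × 17 ≈ 70.56 → round up to 71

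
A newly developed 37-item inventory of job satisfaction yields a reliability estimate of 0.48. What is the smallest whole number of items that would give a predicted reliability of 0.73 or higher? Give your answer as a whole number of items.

n = 0.73 × (1 − 0.48) / [ 0.48 × (1 − 0.73) ]
  = 0.3796 / 0.1296 = 2.9290
2.9290 × 37 = 108.37 → 109 items

109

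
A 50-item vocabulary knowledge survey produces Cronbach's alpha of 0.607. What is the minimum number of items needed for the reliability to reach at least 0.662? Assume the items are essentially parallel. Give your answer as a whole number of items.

Rearranging the Spearman-Brown formula for n,
n = r_target (1 − r_old) / [ r_old (1 − r_target) ]
n = 0.662(1 − 0.607) / [0.607(1 − 0.662)]
n = 0.260166 / 0.205166 ≈ 1.2681
So the test needs 1.2681 × 50 ≈ 63.41 items; rounding up, 64.

64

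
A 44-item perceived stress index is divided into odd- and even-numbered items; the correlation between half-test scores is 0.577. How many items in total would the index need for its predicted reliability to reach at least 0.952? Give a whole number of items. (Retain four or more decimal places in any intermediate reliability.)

320

Corrected full-test reliability: r_full = 2 × 0.577 / (1 + 0.577) ≈ 0.7318
n = r_tgt(1 − r_full) / [r_full(1 − r_tgt)] = 0.952 × 0.2682 / (0.7318 × 0.048) ≈ 7.2688
Items = 7.2688 × 44 ≈ 319.83 → 320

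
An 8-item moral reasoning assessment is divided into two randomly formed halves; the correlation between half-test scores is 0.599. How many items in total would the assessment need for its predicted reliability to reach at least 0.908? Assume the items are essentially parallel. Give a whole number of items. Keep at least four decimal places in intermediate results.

r_full = 2(0.599)/(1 + 0.599) = 0.7492
Solve Spearman-Brown for n: n = 0.908(1 − 0.7492) / [0.7492(1 − 0.908)] = 3.3039
Items = 3.3039 × 8 ≈ 26.43 → 27

27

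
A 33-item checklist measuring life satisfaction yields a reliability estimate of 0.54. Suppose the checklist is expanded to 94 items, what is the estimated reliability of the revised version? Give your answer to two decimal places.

The new length is 94/33 = 2.8485 times the old.
Spearman-Brown: r_new = n·r / (1 + (n − 1)·r)
r_new = 2.8485·0.54 / [1 + (2.8485 − 1)·0.54]
r_new = 1.5382 / 1.9982 ≈ 0.7698

0.77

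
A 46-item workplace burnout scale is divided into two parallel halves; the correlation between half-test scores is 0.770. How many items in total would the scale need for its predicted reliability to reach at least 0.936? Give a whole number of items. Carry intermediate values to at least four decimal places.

101

r_full = 2(0.770)/(1 + 0.770) = 0.8701
Solve Spearman-Brown for n: n = 0.936(1 − 0.8701) / [0.8701(1 − 0.936)] = 2.1834
Items = 2.1834 × 46 ≈ 100.44 → 101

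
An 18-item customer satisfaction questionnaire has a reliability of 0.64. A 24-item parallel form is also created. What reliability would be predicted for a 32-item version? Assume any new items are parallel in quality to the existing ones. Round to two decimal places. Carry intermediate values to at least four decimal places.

Only the ratio of lengths matters: n = 32/18 = 1.7778
r_{32} = n·r / (1 + (n − 1)·r) = 1.1378 / 1.4978 ≈ 0.7596

0.76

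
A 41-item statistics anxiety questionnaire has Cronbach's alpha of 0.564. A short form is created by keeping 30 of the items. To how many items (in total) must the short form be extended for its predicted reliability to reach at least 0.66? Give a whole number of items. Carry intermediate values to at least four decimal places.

62

First, r for the 30-item form: n = 30/41 = 0.7317, so r_30 = 0.7317·0.564/(1 + (0.7317 − 1)·0.564) = 0.4863
Then solve for n' with r_old = 0.4863, r_target = 0.66: n' = 0.66(1 − 0.4863)/[0.4863(1 − 0.66)] = 2.0505
Total items = 2.0505 × 30 = 61.52, rounded up to 62.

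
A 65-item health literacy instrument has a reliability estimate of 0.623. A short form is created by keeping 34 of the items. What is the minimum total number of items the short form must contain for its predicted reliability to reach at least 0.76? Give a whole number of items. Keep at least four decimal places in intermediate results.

125

First, r for the 34-item form: n = 34/65 = 0.5231, so r_34 = 0.5231·0.623/(1 + (0.5231 − 1)·0.623) = 0.4636
Then solve for n' with r_old = 0.4636, r_target = 0.76: n' = 0.76(1 − 0.4636)/[0.4636(1 − 0.76)] = 3.6639
Items = 3.6639 × 34 ≈ 124.57 → 125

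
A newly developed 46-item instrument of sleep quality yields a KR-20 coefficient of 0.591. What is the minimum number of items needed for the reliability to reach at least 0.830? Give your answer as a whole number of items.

156

Invert Spearman-Brown to solve for n:
n = r_target (1 − r_old) / [ r_old (1 − r_target) ]
n = 0.830(1 − 0.591) / [0.591(1 − 0.830)]
n = 0.339470 / 0.100470 ≈ 3.3788
Items needed = n × 46 = 3.3788 × 46 ≈ 155.42 → round up to 156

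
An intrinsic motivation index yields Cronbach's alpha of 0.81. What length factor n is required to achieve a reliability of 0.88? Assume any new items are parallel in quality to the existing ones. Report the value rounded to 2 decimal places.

n = 0.88(1 − 0.81) / [0.81(1 − 0.88)]
  = 0.1672 / 0.0972 = 1.7202

1.72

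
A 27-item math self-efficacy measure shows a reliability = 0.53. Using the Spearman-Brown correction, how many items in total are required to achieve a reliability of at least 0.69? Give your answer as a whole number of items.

n = 0.69 × (1 − 0.53) / [ 0.53 × (1 − 0.69) ]
  = 0.3243 / 0.1643 = 1.9738
1.9738 × 27 = 53.29 → 54 items

54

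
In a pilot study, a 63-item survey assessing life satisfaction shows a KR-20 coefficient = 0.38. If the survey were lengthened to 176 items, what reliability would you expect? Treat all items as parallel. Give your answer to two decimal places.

0.63

The new length is 176/63 = 2.7937 times the old.
r_new = 2.7937·0.38 / [1 + (2.7937 − 1)·0.38]
r_new = 1.0616 / 1.6816 ≈ 0.6313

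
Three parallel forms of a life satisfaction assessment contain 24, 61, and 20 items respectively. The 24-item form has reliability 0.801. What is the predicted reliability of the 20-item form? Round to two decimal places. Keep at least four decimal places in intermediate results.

Only the ratio of lengths matters: n = 20/24 = 0.8333
r_{20} = n·r / (1 + (n − 1)·r) = 0.6675 / 0.8665 ≈ 0.7703

0.77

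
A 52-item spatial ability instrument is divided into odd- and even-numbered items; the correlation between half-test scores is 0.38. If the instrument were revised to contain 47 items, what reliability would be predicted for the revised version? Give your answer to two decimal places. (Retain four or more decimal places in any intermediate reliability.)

Full-test reliability from the split-half r: r_full = 2(0.38)/(1 + 0.38) = 0.5507
Length factor from 52 to 47 items: n = 47/52 = 0.9038
r_new = n·r_full / (1 + (n − 1)·r_full) = 0.4977 / 0.9470 ≈ 0.5256

0.53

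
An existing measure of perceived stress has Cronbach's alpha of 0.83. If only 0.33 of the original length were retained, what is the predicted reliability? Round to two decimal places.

r_new = 0.33·0.83 / [1 + (0.33 − 1)·0.83]
     = 0.2739 / 0.4439 = 0.6170

0.62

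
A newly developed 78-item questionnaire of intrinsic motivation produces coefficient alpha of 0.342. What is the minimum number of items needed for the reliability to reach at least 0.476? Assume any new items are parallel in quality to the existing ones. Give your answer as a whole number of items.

137

Invert Spearman-Brown to solve for n:
n = r*(1 − r) / [ r (1 − r*) ]
n = [0.476 × 0.658] / [0.342 × 0.524]
n = 0.313208 / 0.179208 ≈ 1.7477
Items needed = n × 78 = 1.7477 × 78 ≈ 136.32 → round up to 137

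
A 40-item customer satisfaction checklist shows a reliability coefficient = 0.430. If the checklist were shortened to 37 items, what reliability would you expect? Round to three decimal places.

The new length is 37/40 = 0.925 times the old.
By Spearman-Brown, r_new = n r / (1 + (n − 1) r).
r_new = (0.925 × 0.430) / (1 + (0.925 − 1) × 0.430)
     = 0.3977 / 0.9677 = 0.4110

0.411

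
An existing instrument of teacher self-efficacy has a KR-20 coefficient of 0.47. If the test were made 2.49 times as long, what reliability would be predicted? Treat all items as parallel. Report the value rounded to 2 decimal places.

0.69

Spearman-Brown: r_new = n·r / (1 + (n − 1)·r)
r_new = 2.49·0.47 / [1 + (2.49 − 1)·0.47]
     = 1.1703 / 1.7003 = 0.6883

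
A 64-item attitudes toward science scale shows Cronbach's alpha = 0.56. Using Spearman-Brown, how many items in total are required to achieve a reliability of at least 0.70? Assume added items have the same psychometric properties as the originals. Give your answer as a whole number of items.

Rearranging the Spearman-Brown formula for n,
n = r_target (1 − r_old) / [ r_old (1 − r_target) ]
n = [0.70 × 0.44] / [0.56 × 0.30]
  = 0.3080 / 0.1680 = 1.8333
Items needed = n × 64 = 1.8333 × 64 ≈ 117.33 → round up to 118

118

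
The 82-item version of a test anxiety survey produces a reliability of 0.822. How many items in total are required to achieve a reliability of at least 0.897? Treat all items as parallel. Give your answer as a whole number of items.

n = 0.897(1 − 0.822) / [0.822(1 − 0.897)]
  = 0.159666 / 0.084666 = 1.8858
So the test needs 1.8858 × 82 ≈ 154.64 items; rounding up, 155.

155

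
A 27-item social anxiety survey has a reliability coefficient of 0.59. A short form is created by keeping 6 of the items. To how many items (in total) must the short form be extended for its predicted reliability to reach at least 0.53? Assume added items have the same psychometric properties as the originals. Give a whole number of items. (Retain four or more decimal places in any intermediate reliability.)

22

Short-form reliability: n = 6/27 = 0.2222; r_6 = n·r/(1+(n−1)r) ≈ 0.2423
Length factor from the short form to reach 0.53: n' = 0.53(1 − 0.2423) / [0.2423(1 − 0.53)] ≈ 3.5263
Total items = 3.5263 × 6 = 21.16, rounded up to 22.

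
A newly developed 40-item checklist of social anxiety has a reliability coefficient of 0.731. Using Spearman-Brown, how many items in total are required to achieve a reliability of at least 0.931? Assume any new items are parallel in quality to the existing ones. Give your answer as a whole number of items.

199

n = 0.931(1 − 0.731) / [0.731(1 − 0.931)]
  = 0.250439 / 0.050439 = 4.9652
Items needed = n × 40 = 4.9652 × 40 ≈ 198.61 → round up to 199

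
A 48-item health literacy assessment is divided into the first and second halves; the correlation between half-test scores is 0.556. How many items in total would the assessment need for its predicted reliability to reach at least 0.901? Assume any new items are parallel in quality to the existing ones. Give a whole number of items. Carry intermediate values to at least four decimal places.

Corrected full-test reliability: r_full = 2 × 0.556 / (1 + 0.556) ≈ 0.7147
Solve Spearman-Brown for n: n = 0.901(1 − 0.7147) / [0.7147(1 − 0.901)] = 3.6330
Required items = 3.6330 × 48 = 174.38, so 175 items.

175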